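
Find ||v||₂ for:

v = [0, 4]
4

||v||₂ = √((0)² + (4)²) = √16 = 4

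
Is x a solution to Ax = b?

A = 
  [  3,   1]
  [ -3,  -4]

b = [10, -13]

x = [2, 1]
No

Ax = [7, -10] ≠ b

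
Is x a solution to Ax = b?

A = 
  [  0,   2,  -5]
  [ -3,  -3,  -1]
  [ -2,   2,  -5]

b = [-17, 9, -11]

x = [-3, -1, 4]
No

Ax = [-22, 8, -16] ≠ b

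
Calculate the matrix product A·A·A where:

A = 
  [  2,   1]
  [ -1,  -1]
A² = A·A:
A²[1,1] = (2)(2) + (1)(-1) = 3
A²[1,2] = (2)(1) + (1)(-1) = 1
A²[2,1] = (-1)(2) + (-1)(-1) = -1
A²[2,2] = (-1)(1) + (-1)(-1) = 0
A² = 
  [  3,   1]
  [ -1,   0]

A^3 = A^2·A:
A^3[1,1] = (3)(2) + (1)(-1) = 5
A^3[1,2] = (3)(1) + (1)(-1) = 2
A^3[2,1] = (-1)(2) + (0)(-1) = -2
A^3[2,2] = (-1)(1) + (0)(-1) = -1
A^3 = 
  [  5,   2]
  [ -2,  -1]

Therefore
A^3 = 
  [  5,   2]
  [ -2,  -1]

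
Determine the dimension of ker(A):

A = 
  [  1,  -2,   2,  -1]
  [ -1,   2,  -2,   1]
nullity(A) = 3

Row reduce:
R2 → R2 + (1)·R1
REF = 
  [  1,  -2,   2,  -1]
  [  0,   0,   0,   0]
Pivot columns: 1 → 1 pivot.
rank(A) = 1, so nullity(A) = 4 - 1 = 3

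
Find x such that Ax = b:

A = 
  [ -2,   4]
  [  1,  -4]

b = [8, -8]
x = [0, 2]

Row reduce the augmented matrix [A|b]:
R2 → R2 + (1/2)·R1
REF = 
  [ -2,   4,   8]
  [  0,  -2,  -4]

Back-substitution:
x₂ = (-4) / (-2) = 2
x₁ = (8 - (4)(2)) / (-2) = 0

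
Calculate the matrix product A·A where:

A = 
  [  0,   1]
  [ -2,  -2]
A² = A·A:
A²[1,1] = (0)(0) + (1)(-2) = -2
A²[1,2] = (0)(1) + (1)(-2) = -2
A²[2,1] = (-2)(0) + (-2)(-2) = 4
A²[2,2] = (-2)(1) + (-2)(-2) = 2
A² = 
  [ -2,  -2]
  [  4,   2]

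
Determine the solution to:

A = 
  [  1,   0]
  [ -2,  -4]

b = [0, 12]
Row reduce the augmented matrix [A|b]:
R2 → R2 + (2)·R1
REF = 
  [  1,   0,   0]
  [  0,  -4,  12]

Back-substitution:
x₂ = 12 / (-4) = -3
x₁ = (0 - (0)(-3)) / 1 = 0

x = [0, -3]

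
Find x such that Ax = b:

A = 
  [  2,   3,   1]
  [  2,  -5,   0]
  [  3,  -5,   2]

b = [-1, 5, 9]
x = [0, -1, 2]

Row reduce the augmented matrix [A|b]:
R2 → R2 - (1)·R1
R3 → R3 - (3/2)·R1
R3 → R3 - (19/16)·R2
REF = 
  [    2,     3,     1,    -1]
  [    0,    -8,    -1,     6]
  [    0,     0, 27/16,  27/8]

Back-substitution:
x₃ = (27/8) / (27/16) = 2
x₂ = (6 - (-1)(2)) / (-8) = -1
x₁ = (-1 - (3)(-1) - (1)(2)) / 2 = 0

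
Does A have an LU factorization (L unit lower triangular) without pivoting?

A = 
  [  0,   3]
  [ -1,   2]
No.
A[1,1] = 0 but A[2,1] = -1 ≠ 0. Any LU with L unit lower triangular has (LU)[1,1] = U[1,1] and (LU)[2,1] = L[2,1]·U[1,1]; matching A forces U[1,1] = 0, which then forces (LU)[2,1] = 0 ≠ -1. A row swap (pivoting) is required.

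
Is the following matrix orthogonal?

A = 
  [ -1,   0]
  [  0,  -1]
Yes

AᵀA = 
  [  1,   0]
  [  0,   1]
= I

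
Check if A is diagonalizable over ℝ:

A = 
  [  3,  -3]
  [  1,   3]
No

tr(A) = 6, det(A) = 12
Characteristic polynomial: λ² - tr(A)λ + det(A) = λ² - 6λ + 12
λ² - 6λ + 12 = 0  ⇒  λ = (6 ± √((-6)² - 4·(12)))/2 = (6 ± √(-12))/2
  = 3 + i√3,  3 - i√3
Eigenvalues: 3 + i√3, 3 - i√3  (≈ 3 + 1.732i, 3 - 1.732i)
Has complex eigenvalues (not diagonalizable over ℝ).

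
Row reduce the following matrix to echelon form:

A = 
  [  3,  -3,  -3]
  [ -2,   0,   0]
Row operations:
R2 → R2 + (2/3)·R1

Resulting echelon form:
REF = 
  [  3,  -3,  -3]
  [  0,  -2,  -2]

Rank = 2 (number of non-zero pivot rows).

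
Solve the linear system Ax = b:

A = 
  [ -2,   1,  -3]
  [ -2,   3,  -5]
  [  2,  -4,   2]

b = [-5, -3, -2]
Row reduce the augmented matrix [A|b]:
R2 → R2 - (1)·R1
R3 → R3 + (1)·R1
R3 → R3 + (3/2)·R2
REF = 
  [ -2,   1,  -3,  -5]
  [  0,   2,  -2,   2]
  [  0,   0,  -4,  -4]

Back-substitution:
x₃ = (-4) / (-4) = 1
x₂ = (2 - (-2)(1)) / 2 = 2
x₁ = (-5 - (1)(2) - (-3)(1)) / (-2) = 2

x = [2, 2, 1]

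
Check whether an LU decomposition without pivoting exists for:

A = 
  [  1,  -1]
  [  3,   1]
Yes.
A[1,1] = 1 ≠ 0, so Gaussian elimination proceeds without a row swap: multiplier ℓ₂₁ = (3)/(1) = 3, and U[2,2] = 1 - (3)(-1) = 4.
L = 
  [  1,   0]
  [  3,   1]
U = 
  [  1,  -1]
  [  0,   4]
Check row 2 of LU: [(3)(1), (3)(-1) + 4] = [3, 1] = row 2 of A ✓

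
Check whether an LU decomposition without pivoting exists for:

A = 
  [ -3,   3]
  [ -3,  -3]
Yes.
A[1,1] = -3 ≠ 0, so Gaussian elimination proceeds without a row swap: multiplier ℓ₂₁ = (-3)/(-3) = 1, and U[2,2] = -3 - (1)(3) = -6.
L = 
  [  1,   0]
  [  1,   1]
U = 
  [ -3,   3]
  [  0,  -6]
Check row 2 of LU: [(1)(-3), (1)(3) + (-6)] = [-3, -3] = row 2 of A ✓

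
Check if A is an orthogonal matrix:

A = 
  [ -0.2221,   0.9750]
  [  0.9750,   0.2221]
Yes

AᵀA = 
  [  1,   0]
  [  0,   1]
≈ I (equal to I up to the 4-dp rounding of the entries)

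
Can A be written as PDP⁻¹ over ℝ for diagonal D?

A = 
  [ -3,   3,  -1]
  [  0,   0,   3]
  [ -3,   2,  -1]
No

Characteristic polynomial: det(λI - A) = λ³ + 4λ² - 6λ + 9
By the rational root theorem any rational root is an integer dividing 9; none of those is a root, so p(λ) has no rational roots and hence (being an irreducible cubic) no repeated roots.
Discriminant of the cubic: Δ = -6939
Δ < 0 ⇒ one real eigenvalue and a complex-conjugate pair: λ ≈ -5.415, 0.7075 + 1.078i, 0.7075 - 1.078i
Has complex eigenvalues (not diagonalizable over ℝ).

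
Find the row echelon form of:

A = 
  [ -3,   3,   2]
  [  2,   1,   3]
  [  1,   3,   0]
Row operations:
R2 → R2 + (2/3)·R1
R3 → R3 + (1/3)·R1
R3 → R3 - (4/3)·R2

Resulting echelon form:
REF = 
  [   -3,     3,     2]
  [    0,     3,  13/3]
  [    0,     0, -46/9]

Rank = 3 (number of non-zero pivot rows).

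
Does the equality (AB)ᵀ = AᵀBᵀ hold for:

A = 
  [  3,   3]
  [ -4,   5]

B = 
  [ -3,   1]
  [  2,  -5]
No

(AB)ᵀ = 
  [ -3,  22]
  [-12, -29]

AᵀBᵀ = 
  [-13,  26]
  [ -4, -19]

The two matrices differ, so (AB)ᵀ ≠ AᵀBᵀ in general. The correct identity is (AB)ᵀ = BᵀAᵀ.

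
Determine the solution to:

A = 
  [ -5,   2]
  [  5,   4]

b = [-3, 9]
x = [1, 1]

Row reduce the augmented matrix [A|b]:
R2 → R2 + (1)·R1
REF = 
  [ -5,   2,  -3]
  [  0,   6,   6]

Back-substitution:
x₂ = 6 / 6 = 1
x₁ = (-3 - (2)(1)) / (-5) = 1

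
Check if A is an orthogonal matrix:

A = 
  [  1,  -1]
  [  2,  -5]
No

AᵀA = 
  [  5, -11]
  [-11,  26]
≠ I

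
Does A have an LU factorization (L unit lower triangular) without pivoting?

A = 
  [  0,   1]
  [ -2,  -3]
No.
A[1,1] = 0 but A[2,1] = -2 ≠ 0. Any LU with L unit lower triangular has (LU)[1,1] = U[1,1] and (LU)[2,1] = L[2,1]·U[1,1]; matching A forces U[1,1] = 0, which then forces (LU)[2,1] = 0 ≠ -2. A row swap (pivoting) is required.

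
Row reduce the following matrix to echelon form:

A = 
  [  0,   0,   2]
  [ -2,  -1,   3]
Row operations:
Swap R1 ↔ R2

Resulting echelon form:
REF = 
  [ -2,  -1,   3]
  [  0,   0,   2]

Rank = 2 (number of non-zero pivot rows).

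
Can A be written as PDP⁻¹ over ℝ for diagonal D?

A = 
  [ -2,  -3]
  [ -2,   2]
Yes

tr(A) = 0, det(A) = -10
Characteristic polynomial: λ² - tr(A)λ + det(A) = λ² - 10
λ² - 10 = 0  ⇒  λ = (0 ± √((0)² - 4·(-10)))/2 = (0 ± √(40))/2
  = √10,  -√10
Eigenvalues: √10, -√10  (≈ 3.162, -3.162)
The two irrational eigenvalues are distinct (simple), so each has alg. mult. = geom. mult. = 1.
Sum of geometric multiplicities equals n, so A has n independent eigenvectors.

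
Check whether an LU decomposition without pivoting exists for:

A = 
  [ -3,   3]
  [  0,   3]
Yes.
A[1,1] = -3 ≠ 0, so Gaussian elimination proceeds without a row swap: multiplier ℓ₂₁ = (0)/(-3) = 0, and U[2,2] = 3 - (0)(3) = 3.
L = 
  [  1,   0]
  [  0,   1]
U = 
  [ -3,   3]
  [  0,   3]
Check row 2 of LU: [(0)(-3), (0)(3) + 3] = [0, 3] = row 2 of A ✓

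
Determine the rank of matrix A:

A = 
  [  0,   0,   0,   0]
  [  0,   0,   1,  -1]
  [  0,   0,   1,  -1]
Row reduce:
Swap R1 ↔ R2
R3 → R3 - (1)·R1
REF = 
  [  0,   0,   1,  -1]
  [  0,   0,   0,   0]
  [  0,   0,   0,   0]
Pivot columns: 3 → 1 pivot.

rank(A) = 1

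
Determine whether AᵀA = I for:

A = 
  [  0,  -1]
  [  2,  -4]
No

AᵀA = 
  [  4,  -8]
  [ -8,  17]
≠ I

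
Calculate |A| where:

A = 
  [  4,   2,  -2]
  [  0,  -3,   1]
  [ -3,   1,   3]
-28

Cofactor expansion along row 1:
det(A) = (4)·((-3)(3) - (1)(1)) - (2)·((0)(3) - (1)(-3)) + (-2)·((0)(1) - (-3)(-3))
  = (4)(-10) - (2)(3) + (-2)(-9)
  = -28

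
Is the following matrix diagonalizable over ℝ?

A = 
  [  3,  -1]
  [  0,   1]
Yes

tr(A) = 4, det(A) = 3
Characteristic polynomial: λ² - tr(A)λ + det(A) = λ² - 4λ + 3
λ² - 4λ + 3 = (λ - 1)(λ - 3)
Eigenvalues: 3, 1
λ=1: alg. mult. = 1, geom. mult. = 2 - rank(A - (1)I) = 2 - 1 = 1
λ=3: alg. mult. = 1, geom. mult. = 2 - rank(A - (3)I) = 2 - 1 = 1
Sum of geometric multiplicities equals n, so A has n independent eigenvectors.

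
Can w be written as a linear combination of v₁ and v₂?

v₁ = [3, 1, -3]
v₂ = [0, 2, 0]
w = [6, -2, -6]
Yes

Form the augmented matrix and row-reduce:
[v₁|v₂|w] = 
  [  3,   0,   6]
  [  1,   2,  -2]
  [ -3,   0,  -6]
R2 → R2 - (1/3)·R1
R3 → R3 + (1)·R1
REF = 
  [  3,   0,   6]
  [  0,   2,  -4]
  [  0,   0,   0]

No row of the form [0 0 | nonzero], so the system is consistent. Back-substitution gives c₁ = 2, c₂ = -2: w = (2)·v₁ + (-2)·v₂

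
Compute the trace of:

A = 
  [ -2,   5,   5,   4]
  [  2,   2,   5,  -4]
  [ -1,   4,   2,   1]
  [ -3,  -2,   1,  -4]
-2

tr(A) = -2 + 2 + 2 + -4 = -2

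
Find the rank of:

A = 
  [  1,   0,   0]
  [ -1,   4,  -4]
rank(A) = 2

Row reduce:
R2 → R2 + (1)·R1
REF = 
  [  1,   0,   0]
  [  0,   4,  -4]
Pivot columns: 1, 2 → 2 pivots.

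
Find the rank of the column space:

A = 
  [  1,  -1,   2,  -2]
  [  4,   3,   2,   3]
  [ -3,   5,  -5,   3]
Row reduce:
R2 → R2 - (4)·R1
R3 → R3 + (3)·R1
R3 → R3 - (2/7)·R2
REF = 
  [    1,    -1,     2,    -2]
  [    0,     7,    -6,    11]
  [    0,     0,  19/7, -43/7]
Pivot columns: 1, 2, 3 → 3 pivots.
dim(Col(A)) = number of pivot columns = 3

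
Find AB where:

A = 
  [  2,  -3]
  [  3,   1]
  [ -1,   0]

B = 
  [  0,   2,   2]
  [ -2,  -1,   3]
AB = 
  [  6,   7,  -5]
  [ -2,   5,   9]
  [  0,  -2,  -2]

A is 3×2 and B is 2×3, so AB is 3×3. Each entry is (row of A)·(column of B):
AB[1,1] = (2)(0) + (-3)(-2) = 6
AB[1,2] = (2)(2) + (-3)(-1) = 7
AB[1,3] = (2)(2) + (-3)(3) = -5
AB[2,1] = (3)(0) + (1)(-2) = -2
AB[2,2] = (3)(2) + (1)(-1) = 5
AB[2,3] = (3)(2) + (1)(3) = 9
AB[3,1] = (-1)(0) + (0)(-2) = 0
AB[3,2] = (-1)(2) + (0)(-1) = -2
AB[3,3] = (-1)(2) + (0)(3) = -2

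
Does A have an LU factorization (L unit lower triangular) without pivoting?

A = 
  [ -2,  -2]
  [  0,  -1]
Yes.
A[1,1] = -2 ≠ 0, so Gaussian elimination proceeds without a row swap: multiplier ℓ₂₁ = (0)/(-2) = 0, and U[2,2] = -1 - (0)(-2) = -1.
L = 
  [  1,   0]
  [  0,   1]
U = 
  [ -2,  -2]
  [  0,  -1]
Check row 2 of LU: [(0)(-2), (0)(-2) + (-1)] = [0, -1] = row 2 of A ✓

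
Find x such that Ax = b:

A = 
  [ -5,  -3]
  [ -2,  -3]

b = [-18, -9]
Row reduce the augmented matrix [A|b]:
R2 → R2 - (2/5)·R1
REF = 
  [  -5,   -3,  -18]
  [   0, -9/5, -9/5]

Back-substitution:
x₂ = (-9/5) / (-9/5) = 1
x₁ = (-18 - (-3)(1)) / (-5) = 3

x = [3, 1]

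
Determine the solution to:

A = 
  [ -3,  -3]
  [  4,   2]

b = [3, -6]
Row reduce the augmented matrix [A|b]:
R2 → R2 + (4/3)·R1
REF = 
  [ -3,  -3,   3]
  [  0,  -2,  -2]

Back-substitution:
x₂ = (-2) / (-2) = 1
x₁ = (3 - (-3)(1)) / (-3) = -2

x = [-2, 1]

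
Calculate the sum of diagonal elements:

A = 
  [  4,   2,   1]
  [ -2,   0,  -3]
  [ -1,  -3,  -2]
2

tr(A) = 4 + 0 + -2 = 2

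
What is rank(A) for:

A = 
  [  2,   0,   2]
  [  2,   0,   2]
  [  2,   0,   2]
rank(A) = 1

Row reduce:
R2 → R2 - (1)·R1
R3 → R3 - (1)·R1
REF = 
  [  2,   0,   2]
  [  0,   0,   0]
  [  0,   0,   0]
Pivot columns: 1 → 1 pivot.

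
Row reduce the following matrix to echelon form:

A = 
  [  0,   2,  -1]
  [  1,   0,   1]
Row operations:
Swap R1 ↔ R2

Resulting echelon form:
REF = 
  [  1,   0,   1]
  [  0,   2,  -1]

Rank = 2 (number of non-zero pivot rows).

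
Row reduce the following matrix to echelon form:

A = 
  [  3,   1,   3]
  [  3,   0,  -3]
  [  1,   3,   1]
Row operations:
R2 → R2 - (1)·R1
R3 → R3 - (1/3)·R1
R3 → R3 + (8/3)·R2

Resulting echelon form:
REF = 
  [  3,   1,   3]
  [  0,  -1,  -6]
  [  0,   0, -16]

Rank = 3 (number of non-zero pivot rows).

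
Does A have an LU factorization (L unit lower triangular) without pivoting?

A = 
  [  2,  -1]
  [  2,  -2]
Yes.
A[1,1] = 2 ≠ 0, so Gaussian elimination proceeds without a row swap: multiplier ℓ₂₁ = (2)/(2) = 1, and U[2,2] = -2 - (1)(-1) = -1.
L = 
  [  1,   0]
  [  1,   1]
U = 
  [  2,  -1]
  [  0,  -1]
Check row 2 of LU: [(1)(2), (1)(-1) + (-1)] = [2, -2] = row 2 of A ✓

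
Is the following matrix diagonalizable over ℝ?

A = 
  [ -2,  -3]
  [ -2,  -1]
Yes

tr(A) = -3, det(A) = -4
Characteristic polynomial: λ² - tr(A)λ + det(A) = λ² + 3λ - 4
λ² + 3λ - 4 = (λ + 4)(λ - 1)
Eigenvalues: 1, -4
λ=-4: alg. mult. = 1, geom. mult. = 2 - rank(A - (-4)I) = 2 - 1 = 1
λ=1: alg. mult. = 1, geom. mult. = 2 - rank(A - (1)I) = 2 - 1 = 1
Sum of geometric multiplicities equals n, so A has n independent eigenvectors.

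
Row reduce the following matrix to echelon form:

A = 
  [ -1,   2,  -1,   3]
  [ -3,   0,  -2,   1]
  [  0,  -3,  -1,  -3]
Row operations:
R2 → R2 - (3)·R1
R3 → R3 - (1/2)·R2

Resulting echelon form:
REF = 
  [  -1,    2,   -1,    3]
  [   0,   -6,    1,   -8]
  [   0,    0, -3/2,    1]

Rank = 3 (number of non-zero pivot rows).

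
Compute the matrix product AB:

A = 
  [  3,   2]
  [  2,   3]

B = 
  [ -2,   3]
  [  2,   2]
AB = 
  [ -2,  13]
  [  2,  12]

A is 2×2 and B is 2×2, so AB is 2×2. Each entry is (row of A)·(column of B):
AB[1,1] = (3)(-2) + (2)(2) = -2
AB[1,2] = (3)(3) + (2)(2) = 13
AB[2,1] = (2)(-2) + (3)(2) = 2
AB[2,2] = (2)(3) + (3)(2) = 12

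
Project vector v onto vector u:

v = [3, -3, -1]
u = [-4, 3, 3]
proj_u(v) = [48/17, -36/17, -36/17]

v·u = (3)(-4) + (-3)(3) + (-1)(3) = -24
u·u = (-4)² + (3)² + (3)² = 34
proj_u(v) = (v·u / u·u) × u = (-24/34) × u = (-12/17) × u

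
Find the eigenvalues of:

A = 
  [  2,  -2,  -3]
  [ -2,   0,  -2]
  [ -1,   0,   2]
λ = 4, √3, -√3  (≈ 4, 1.732, -1.732)

Characteristic polynomial: det(λI - A) = λ³ - 4λ² - 3λ + 12
Testing integer divisors of the constant term: p(4) = 0, so (λ - 4) is a factor:
p(λ) = (λ - 4)(λ² - 3)
λ² - 3 = 0  ⇒  λ = (0 ± √((0)² - 4·(-3)))/2 = (0 ± √(12))/2
  = √3,  -√3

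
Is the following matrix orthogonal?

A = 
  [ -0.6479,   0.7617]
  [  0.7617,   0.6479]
Yes

AᵀA = 
  [  1,   0]
  [  0,   1]
≈ I (equal to I up to the 4-dp rounding of the entries)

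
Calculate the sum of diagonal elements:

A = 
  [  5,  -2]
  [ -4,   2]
7

tr(A) = 5 + 2 = 7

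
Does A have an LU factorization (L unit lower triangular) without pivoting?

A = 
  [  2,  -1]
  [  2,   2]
Yes.
A[1,1] = 2 ≠ 0, so Gaussian elimination proceeds without a row swap: multiplier ℓ₂₁ = (2)/(2) = 1, and U[2,2] = 2 - (1)(-1) = 3.
L = 
  [  1,   0]
  [  1,   1]
U = 
  [  2,  -1]
  [  0,   3]
Check row 2 of LU: [(1)(2), (1)(-1) + 3] = [2, 2] = row 2 of A ✓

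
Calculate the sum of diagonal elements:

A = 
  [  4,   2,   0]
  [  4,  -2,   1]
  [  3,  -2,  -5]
-3

tr(A) = 4 + -2 + -5 = -3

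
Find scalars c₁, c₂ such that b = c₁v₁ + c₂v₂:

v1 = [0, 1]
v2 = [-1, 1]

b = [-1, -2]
c1 = -3, c2 = 1

b = -3·v1 + 1·v2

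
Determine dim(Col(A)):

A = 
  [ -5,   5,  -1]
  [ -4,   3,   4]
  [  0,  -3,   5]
Row reduce:
R2 → R2 - (4/5)·R1
R3 → R3 - (3)·R2
REF = 
  [   -5,     5,    -1]
  [    0,    -1,  24/5]
  [    0,     0, -47/5]
Pivot columns: 1, 2, 3 → 3 pivots.
dim(Col(A)) = number of pivot columns = 3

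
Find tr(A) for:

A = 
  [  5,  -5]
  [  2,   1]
6

tr(A) = 5 + 1 = 6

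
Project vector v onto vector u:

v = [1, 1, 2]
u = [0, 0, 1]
proj_u(v) = [0, 0, 2]

v·u = (1)(0) + (1)(0) + (2)(1) = 2
u·u = (0)² + (0)² + (1)² = 1
proj_u(v) = (v·u / u·u) × u = (2/1) × u = (2) × u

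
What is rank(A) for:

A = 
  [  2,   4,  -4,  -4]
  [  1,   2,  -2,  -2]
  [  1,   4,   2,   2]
Row reduce:
R2 → R2 - (1/2)·R1
R3 → R3 - (1/2)·R1
Swap R2 ↔ R3
REF = 
  [  2,   4,  -4,  -4]
  [  0,   2,   4,   4]
  [  0,   0,   0,   0]
Pivot columns: 1, 2 → 2 pivots.

rank(A) = 2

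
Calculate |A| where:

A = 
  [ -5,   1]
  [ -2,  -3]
For a 2×2 matrix, det = ad - bc = (-5)(-3) - (1)(-2) = 17

det(A) = 17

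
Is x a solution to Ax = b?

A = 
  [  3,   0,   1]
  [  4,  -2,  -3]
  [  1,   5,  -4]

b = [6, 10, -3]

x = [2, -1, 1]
No

Ax = [7, 7, -7] ≠ b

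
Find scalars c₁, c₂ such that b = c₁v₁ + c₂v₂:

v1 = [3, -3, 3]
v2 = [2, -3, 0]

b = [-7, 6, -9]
c1 = -3, c2 = 1

b = -3·v1 + 1·v2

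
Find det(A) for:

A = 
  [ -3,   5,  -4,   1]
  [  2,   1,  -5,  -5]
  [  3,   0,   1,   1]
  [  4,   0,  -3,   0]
Cofactor expansion along row 1: det(A) = a₁₁M₁₁ - a₁₂M₁₂ + a₁₃M₁₃ - a₁₄M₁₄

M₁₁ = det[[1, -5, -5]; [0, 1, 1]; [0, -3, 0]]
  = (1)·((1)(0) - (1)(-3)) - (-5)·((0)(0) - (1)(0)) + (-5)·((0)(-3) - (1)(0))
  = (1)(3) - (-5)(0) + (-5)(0)
  = 3
M₁₂ = det[[2, -5, -5]; [3, 1, 1]; [4, -3, 0]]
  = (2)·((1)(0) - (1)(-3)) - (-5)·((3)(0) - (1)(4)) + (-5)·((3)(-3) - (1)(4))
  = (2)(3) - (-5)(-4) + (-5)(-13)
  = 51
M₁₃ = det[[2, 1, -5]; [3, 0, 1]; [4, 0, 0]]
  = (2)·((0)(0) - (1)(0)) - (1)·((3)(0) - (1)(4)) + (-5)·((3)(0) - (0)(4))
  = (2)(0) - (1)(-4) + (-5)(0)
  = 4
M₁₄ = det[[2, 1, -5]; [3, 0, 1]; [4, 0, -3]]
  = (2)·((0)(-3) - (1)(0)) - (1)·((3)(-3) - (1)(4)) + (-5)·((3)(0) - (0)(4))
  = (2)(0) - (1)(-13) + (-5)(0)
  = 13

det(A) = (-3)(3) - (5)(51) + (-4)(4) - (1)(13) = -293

det(A) = -293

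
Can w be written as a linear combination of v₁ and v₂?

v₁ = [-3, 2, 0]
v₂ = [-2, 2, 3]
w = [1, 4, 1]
No

Form the augmented matrix and row-reduce:
[v₁|v₂|w] = 
  [ -3,  -2,   1]
  [  2,   2,   4]
  [  0,   3,   1]
R2 → R2 + (2/3)·R1
R3 → R3 - (9/2)·R2
REF = 
  [  -3,   -2,    1]
  [   0,  2/3, 14/3]
  [   0,    0,  -20]

Row 3 reads [0 0 | -20], i.e. 0 = -20, so the system is inconsistent and w ∉ span{v₁, v₂}.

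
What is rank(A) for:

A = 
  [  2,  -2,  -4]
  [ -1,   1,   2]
Row reduce:
R2 → R2 + (1/2)·R1
REF = 
  [  2,  -2,  -4]
  [  0,   0,   0]
Pivot columns: 1 → 1 pivot.

rank(A) = 1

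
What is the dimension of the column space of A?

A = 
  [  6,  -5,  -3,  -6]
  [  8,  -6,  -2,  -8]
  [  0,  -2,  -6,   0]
Row reduce:
R2 → R2 - (4/3)·R1
R3 → R3 + (3)·R2
REF = 
  [  6,  -5,  -3,  -6]
  [  0, 2/3,   2,   0]
  [  0,   0,   0,   0]
Pivot columns: 1, 2 → 2 pivots.
dim(Col(A)) = number of pivot columns = 2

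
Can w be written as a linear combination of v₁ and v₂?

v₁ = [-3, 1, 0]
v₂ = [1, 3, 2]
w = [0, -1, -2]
No

Form the augmented matrix and row-reduce:
[v₁|v₂|w] = 
  [ -3,   1,   0]
  [  1,   3,  -1]
  [  0,   2,  -2]
R2 → R2 + (1/3)·R1
R3 → R3 - (3/5)·R2
REF = 
  [  -3,    1,    0]
  [   0, 10/3,   -1]
  [   0,    0, -7/5]

Row 3 reads [0 0 | -7/5], i.e. 0 = -7/5, so the system is inconsistent and w ∉ span{v₁, v₂}.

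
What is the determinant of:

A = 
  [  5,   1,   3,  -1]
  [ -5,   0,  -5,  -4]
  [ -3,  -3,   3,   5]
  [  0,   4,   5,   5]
Cofactor expansion along row 1: det(A) = a₁₁M₁₁ - a₁₂M₁₂ + a₁₃M₁₃ - a₁₄M₁₄

M₁₁ = det[[0, -5, -4]; [-3, 3, 5]; [4, 5, 5]]
  = (0)·((3)(5) - (5)(5)) - (-5)·((-3)(5) - (5)(4)) + (-4)·((-3)(5) - (3)(4))
  = (0)(-10) - (-5)(-35) + (-4)(-27)
  = -67
M₁₂ = det[[-5, -5, -4]; [-3, 3, 5]; [0, 5, 5]]
  = (-5)·((3)(5) - (5)(5)) - (-5)·((-3)(5) - (5)(0)) + (-4)·((-3)(5) - (3)(0))
  = (-5)(-10) - (-5)(-15) + (-4)(-15)
  = 35
M₁₃ = det[[-5, 0, -4]; [-3, -3, 5]; [0, 4, 5]]
  = (-5)·((-3)(5) - (5)(4)) - (0)·((-3)(5) - (5)(0)) + (-4)·((-3)(4) - (-3)(0))
  = (-5)(-35) - (0)(-15) + (-4)(-12)
  = 223
M₁₄ = det[[-5, 0, -5]; [-3, -3, 3]; [0, 4, 5]]
  = (-5)·((-3)(5) - (3)(4)) - (0)·((-3)(5) - (3)(0)) + (-5)·((-3)(4) - (-3)(0))
  = (-5)(-27) - (0)(-15) + (-5)(-12)
  = 195

det(A) = (5)(-67) - (1)(35) + (3)(223) - (-1)(195) = 494

det(A) = 494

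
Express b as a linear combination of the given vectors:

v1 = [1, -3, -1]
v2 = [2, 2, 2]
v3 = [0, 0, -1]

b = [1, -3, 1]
c1 = 1, c2 = 0, c3 = -2

b = 1·v1 + 0·v2 + -2·v3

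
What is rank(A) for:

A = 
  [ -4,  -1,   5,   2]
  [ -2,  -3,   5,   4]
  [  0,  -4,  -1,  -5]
rank(A) = 3

Row reduce:
R2 → R2 - (1/2)·R1
R3 → R3 - (8/5)·R2
REF = 
  [   -4,    -1,     5,     2]
  [    0,  -5/2,   5/2,     3]
  [    0,     0,    -5, -49/5]
Pivot columns: 1, 2, 3 → 3 pivots.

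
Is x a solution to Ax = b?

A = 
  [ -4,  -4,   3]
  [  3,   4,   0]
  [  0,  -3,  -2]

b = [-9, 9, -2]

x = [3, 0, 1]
Yes

Ax = [-9, 9, -2] = b ✓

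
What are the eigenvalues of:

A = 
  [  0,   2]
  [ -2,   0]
λ = 2i, -2i  (≈ 0 + 2i, 0 - 2i)

tr(A) = 0, det(A) = 4
Characteristic polynomial: λ² - tr(A)λ + det(A) = λ² + 4
λ² + 4 = 0  ⇒  λ = (0 ± √((0)² - 4·(4)))/2 = (0 ± √(-16))/2
  = 2i,  -2i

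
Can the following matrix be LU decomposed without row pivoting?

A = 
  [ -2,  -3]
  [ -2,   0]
Yes.
A[1,1] = -2 ≠ 0, so Gaussian elimination proceeds without a row swap: multiplier ℓ₂₁ = (-2)/(-2) = 1, and U[2,2] = 0 - (1)(-3) = 3.
L = 
  [  1,   0]
  [  1,   1]
U = 
  [ -2,  -3]
  [  0,   3]
Check row 2 of LU: [(1)(-2), (1)(-3) + 3] = [-2, 0] = row 2 of A ✓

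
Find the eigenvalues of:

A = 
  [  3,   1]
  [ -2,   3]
tr(A) = 6, det(A) = 11
Characteristic polynomial: λ² - tr(A)λ + det(A) = λ² - 6λ + 11
λ² - 6λ + 11 = 0  ⇒  λ = (6 ± √((-6)² - 4·(11)))/2 = (6 ± √(-8))/2
  = 3 + i√2,  3 - i√2

λ = 3 + i√2, 3 - i√2  (≈ 3 + 1.414i, 3 - 1.414i)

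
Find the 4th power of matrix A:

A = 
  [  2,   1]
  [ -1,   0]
A² = A·A:
A²[1,1] = (2)(2) + (1)(-1) = 3
A²[1,2] = (2)(1) + (1)(0) = 2
A²[2,1] = (-1)(2) + (0)(-1) = -2
A²[2,2] = (-1)(1) + (0)(0) = -1
A² = 
  [  3,   2]
  [ -2,  -1]

A^3 = A^2·A:
A^3[1,1] = (3)(2) + (2)(-1) = 4
A^3[1,2] = (3)(1) + (2)(0) = 3
A^3[2,1] = (-2)(2) + (-1)(-1) = -3
A^3[2,2] = (-2)(1) + (-1)(0) = -2
A^3 = 
  [  4,   3]
  [ -3,  -2]

A^4 = A^3·A:
A^4[1,1] = (4)(2) + (3)(-1) = 5
A^4[1,2] = (4)(1) + (3)(0) = 4
A^4[2,1] = (-3)(2) + (-2)(-1) = -4
A^4[2,2] = (-3)(1) + (-2)(0) = -3
A^4 = 
  [  5,   4]
  [ -4,  -3]

Therefore
A^4 = 
  [  5,   4]
  [ -4,  -3]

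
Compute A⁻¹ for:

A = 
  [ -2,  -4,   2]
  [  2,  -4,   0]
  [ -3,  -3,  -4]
det(A) = (-2)·((-4)(-4) - (0)(-3)) - (-4)·((2)(-4) - (0)(-3)) + (2)·((2)(-3) - (-4)(-3))
  = (-2)(16) - (-4)(-8) + (2)(-18)
  = -100
det(A) = -100 ≠ 0, so A is invertible.

Cofactors Cᵢⱼ = (-1)ⁱ⁺ʲ·Mᵢⱼ:
C = 
  [ 16,   8, -18]
  [-22,  14,   6]
  [  8,   4,  16]

adj(A) = Cᵀ:
adj(A) = 
  [ 16, -22,   8]
  [  8,  14,   4]
  [-18,   6,  16]

A⁻¹ = (-1/100) · adj(A):
A⁻¹ = 
  [-4/25, 11/50, -2/25]
  [-2/25, -7/50, -1/25]
  [ 9/50, -3/50, -4/25]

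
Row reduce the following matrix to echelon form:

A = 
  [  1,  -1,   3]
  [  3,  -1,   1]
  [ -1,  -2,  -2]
Row operations:
R2 → R2 - (3)·R1
R3 → R3 + (1)·R1
R3 → R3 + (3/2)·R2

Resulting echelon form:
REF = 
  [  1,  -1,   3]
  [  0,   2,  -8]
  [  0,   0, -11]

Rank = 3 (number of non-zero pivot rows).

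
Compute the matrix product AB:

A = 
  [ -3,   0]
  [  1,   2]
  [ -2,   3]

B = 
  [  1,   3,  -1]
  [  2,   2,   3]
AB = 
  [ -3,  -9,   3]
  [  5,   7,   5]
  [  4,   0,  11]

A is 3×2 and B is 2×3, so AB is 3×3. Each entry is (row of A)·(column of B):
AB[1,1] = (-3)(1) + (0)(2) = -3
AB[1,2] = (-3)(3) + (0)(2) = -9
AB[1,3] = (-3)(-1) + (0)(3) = 3
AB[2,1] = (1)(1) + (2)(2) = 5
AB[2,2] = (1)(3) + (2)(2) = 7
AB[2,3] = (1)(-1) + (2)(3) = 5
AB[3,1] = (-2)(1) + (3)(2) = 4
AB[3,2] = (-2)(3) + (3)(2) = 0
AB[3,3] = (-2)(-1) + (3)(3) = 11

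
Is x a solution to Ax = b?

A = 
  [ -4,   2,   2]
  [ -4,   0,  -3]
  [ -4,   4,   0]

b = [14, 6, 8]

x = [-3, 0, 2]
No

Ax = [16, 6, 12] ≠ b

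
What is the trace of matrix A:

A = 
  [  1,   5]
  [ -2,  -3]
-2

tr(A) = 1 + -3 = -2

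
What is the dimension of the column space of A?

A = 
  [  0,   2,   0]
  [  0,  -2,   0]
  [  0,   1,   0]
Row reduce:
R2 → R2 + (1)·R1
R3 → R3 - (1/2)·R1
REF = 
  [  0,   2,   0]
  [  0,   0,   0]
  [  0,   0,   0]
Pivot columns: 2 → 1 pivot.
dim(Col(A)) = number of pivot columns = 1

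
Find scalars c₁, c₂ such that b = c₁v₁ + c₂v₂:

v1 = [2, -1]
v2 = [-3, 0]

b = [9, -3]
c1 = 3, c2 = -1

b = 3·v1 + -1·v2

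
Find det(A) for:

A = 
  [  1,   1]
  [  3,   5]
2

For a 2×2 matrix, det = ad - bc = (1)(5) - (1)(3) = 2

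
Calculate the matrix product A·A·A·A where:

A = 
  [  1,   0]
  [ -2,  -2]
A² = A·A:
A²[1,1] = (1)(1) + (0)(-2) = 1
A²[1,2] = (1)(0) + (0)(-2) = 0
A²[2,1] = (-2)(1) + (-2)(-2) = 2
A²[2,2] = (-2)(0) + (-2)(-2) = 4
A² = 
  [  1,   0]
  [  2,   4]

A^3 = A^2·A:
A^3[1,1] = (1)(1) + (0)(-2) = 1
A^3[1,2] = (1)(0) + (0)(-2) = 0
A^3[2,1] = (2)(1) + (4)(-2) = -6
A^3[2,2] = (2)(0) + (4)(-2) = -8
A^3 = 
  [  1,   0]
  [ -6,  -8]

A^4 = A^3·A:
A^4[1,1] = (1)(1) + (0)(-2) = 1
A^4[1,2] = (1)(0) + (0)(-2) = 0
A^4[2,1] = (-6)(1) + (-8)(-2) = 10
A^4[2,2] = (-6)(0) + (-8)(-2) = 16
A^4 = 
  [  1,   0]
  [ 10,  16]

Therefore
A^4 = 
  [  1,   0]
  [ 10,  16]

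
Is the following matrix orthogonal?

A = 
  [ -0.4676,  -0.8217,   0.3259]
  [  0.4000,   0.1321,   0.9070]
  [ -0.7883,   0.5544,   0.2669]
Yes

AᵀA = 
  [  1.0001,   0,   0]
  [  0,   1,   0]
  [  0,   0,   1.0001]
≈ I (equal to I up to the 4-dp rounding of the entries)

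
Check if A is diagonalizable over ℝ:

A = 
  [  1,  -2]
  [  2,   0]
No

tr(A) = 1, det(A) = 4
Characteristic polynomial: λ² - tr(A)λ + det(A) = λ² - λ + 4
λ² - λ + 4 = 0  ⇒  λ = (1 ± √((-1)² - 4·(4)))/2 = (1 ± √(-15))/2
  = (1 + i√15)/2,  (1 - i√15)/2
Eigenvalues: (1 + i√15)/2, (1 - i√15)/2  (≈ 0.5 + 1.936i, 0.5 - 1.936i)
Has complex eigenvalues (not diagonalizable over ℝ).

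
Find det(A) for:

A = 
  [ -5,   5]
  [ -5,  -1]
30

For a 2×2 matrix, det = ad - bc = (-5)(-1) - (5)(-5) = 30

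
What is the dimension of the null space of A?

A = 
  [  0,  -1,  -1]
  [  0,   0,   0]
nullity(A) = 2

Row reduce:
(no row operations needed)
REF = 
  [  0,  -1,  -1]
  [  0,   0,   0]
Pivot columns: 2 → 1 pivot.
rank(A) = 1, so nullity(A) = 3 - 1 = 2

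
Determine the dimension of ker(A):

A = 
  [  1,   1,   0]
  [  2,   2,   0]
nullity(A) = 2

Row reduce:
R2 → R2 - (2)·R1
REF = 
  [  1,   1,   0]
  [  0,   0,   0]
Pivot columns: 1 → 1 pivot.
rank(A) = 1, so nullity(A) = 3 - 1 = 2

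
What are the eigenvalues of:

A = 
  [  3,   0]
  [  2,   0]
λ = 3, 0

tr(A) = 3, det(A) = 0
Characteristic polynomial: λ² - tr(A)λ + det(A) = λ² - 3λ
λ² - 3λ = λ(λ - 3)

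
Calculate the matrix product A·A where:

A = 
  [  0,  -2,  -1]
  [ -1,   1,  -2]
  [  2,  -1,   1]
A² = A·A:
A²[1,1] = (0)(0) + (-2)(-1) + (-1)(2) = 0
A²[1,2] = (0)(-2) + (-2)(1) + (-1)(-1) = -1
A²[1,3] = (0)(-1) + (-2)(-2) + (-1)(1) = 3
A²[2,1] = (-1)(0) + (1)(-1) + (-2)(2) = -5
A²[2,2] = (-1)(-2) + (1)(1) + (-2)(-1) = 5
A²[2,3] = (-1)(-1) + (1)(-2) + (-2)(1) = -3
A²[3,1] = (2)(0) + (-1)(-1) + (1)(2) = 3
A²[3,2] = (2)(-2) + (-1)(1) + (1)(-1) = -6
A²[3,3] = (2)(-1) + (-1)(-2) + (1)(1) = 1
A² = 
  [  0,  -1,   3]
  [ -5,   5,  -3]
  [  3,  -6,   1]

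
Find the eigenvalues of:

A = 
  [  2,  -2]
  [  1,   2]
tr(A) = 4, det(A) = 6
Characteristic polynomial: λ² - tr(A)λ + det(A) = λ² - 4λ + 6
λ² - 4λ + 6 = 0  ⇒  λ = (4 ± √((-4)² - 4·(6)))/2 = (4 ± √(-8))/2
  = 2 + i√2,  2 - i√2

λ = 2 + i√2, 2 - i√2  (≈ 2 + 1.414i, 2 - 1.414i)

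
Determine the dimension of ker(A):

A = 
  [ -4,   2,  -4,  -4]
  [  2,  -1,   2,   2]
nullity(A) = 3

Row reduce:
R2 → R2 + (1/2)·R1
REF = 
  [ -4,   2,  -4,  -4]
  [  0,   0,   0,   0]
Pivot columns: 1 → 1 pivot.
rank(A) = 1, so nullity(A) = 4 - 1 = 3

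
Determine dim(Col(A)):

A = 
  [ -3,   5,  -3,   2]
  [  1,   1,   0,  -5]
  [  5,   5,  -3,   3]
Row reduce:
R2 → R2 + (1/3)·R1
R3 → R3 + (5/3)·R1
R3 → R3 - (5)·R2
REF = 
  [   -3,     5,    -3,     2]
  [    0,   8/3,    -1, -13/3]
  [    0,     0,    -3,    28]
Pivot columns: 1, 2, 3 → 3 pivots.
dim(Col(A)) = number of pivot columns = 3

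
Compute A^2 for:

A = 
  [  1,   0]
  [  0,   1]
A² = A·A:
A²[1,1] = (1)(1) + (0)(0) = 1
A²[1,2] = (1)(0) + (0)(1) = 0
A²[2,1] = (0)(1) + (1)(0) = 0
A²[2,2] = (0)(0) + (1)(1) = 1
A² = 
  [  1,   0]
  [  0,   1]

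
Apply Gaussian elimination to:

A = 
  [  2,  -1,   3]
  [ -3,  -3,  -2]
Row operations:
R2 → R2 + (3/2)·R1

Resulting echelon form:
REF = 
  [   2,   -1,    3]
  [   0, -9/2,  5/2]

Rank = 2 (number of non-zero pivot rows).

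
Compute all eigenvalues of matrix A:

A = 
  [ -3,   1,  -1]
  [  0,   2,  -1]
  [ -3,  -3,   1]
Characteristic polynomial: det(λI - A) = λ³ - 13λ
The constant term is 0, so λ = 0 is a root: p(λ) = λ(λ² - 13)
λ² - 13 = 0  ⇒  λ = (0 ± √((0)² - 4·(-13)))/2 = (0 ± √(52))/2
  = √13,  -√13

λ = 0, √13, -√13  (≈ 0, 3.606, -3.606)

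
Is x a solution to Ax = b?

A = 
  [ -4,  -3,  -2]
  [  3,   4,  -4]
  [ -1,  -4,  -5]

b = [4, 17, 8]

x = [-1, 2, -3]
Yes

Ax = [4, 17, 8] = b ✓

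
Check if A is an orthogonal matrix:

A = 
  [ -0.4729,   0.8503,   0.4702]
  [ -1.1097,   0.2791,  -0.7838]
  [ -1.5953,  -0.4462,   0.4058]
No

AᵀA = 
  [  4.0001,   0,   0.0001]
  [  0,   1,   0]
  [  0.0001,   0,   1.0001]
≠ I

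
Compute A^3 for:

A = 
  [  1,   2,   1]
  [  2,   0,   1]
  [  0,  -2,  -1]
A² = A·A:
A²[1,1] = (1)(1) + (2)(2) + (1)(0) = 5
A²[1,2] = (1)(2) + (2)(0) + (1)(-2) = 0
A²[1,3] = (1)(1) + (2)(1) + (1)(-1) = 2
A²[2,1] = (2)(1) + (0)(2) + (1)(0) = 2
A²[2,2] = (2)(2) + (0)(0) + (1)(-2) = 2
A²[2,3] = (2)(1) + (0)(1) + (1)(-1) = 1
A²[3,1] = (0)(1) + (-2)(2) + (-1)(0) = -4
A²[3,2] = (0)(2) + (-2)(0) + (-1)(-2) = 2
A²[3,3] = (0)(1) + (-2)(1) + (-1)(-1) = -1
A² = 
  [  5,   0,   2]
  [  2,   2,   1]
  [ -4,   2,  -1]

A^3 = A^2·A:
A^3[1,1] = (5)(1) + (0)(2) + (2)(0) = 5
A^3[1,2] = (5)(2) + (0)(0) + (2)(-2) = 6
A^3[1,3] = (5)(1) + (0)(1) + (2)(-1) = 3
A^3[2,1] = (2)(1) + (2)(2) + (1)(0) = 6
A^3[2,2] = (2)(2) + (2)(0) + (1)(-2) = 2
A^3[2,3] = (2)(1) + (2)(1) + (1)(-1) = 3
A^3[3,1] = (-4)(1) + (2)(2) + (-1)(0) = 0
A^3[3,2] = (-4)(2) + (2)(0) + (-1)(-2) = -6
A^3[3,3] = (-4)(1) + (2)(1) + (-1)(-1) = -1
A^3 = 
  [  5,   6,   3]
  [  6,   2,   3]
  [  0,  -6,  -1]

Therefore
A^3 = 
  [  5,   6,   3]
  [  6,   2,   3]
  [  0,  -6,  -1]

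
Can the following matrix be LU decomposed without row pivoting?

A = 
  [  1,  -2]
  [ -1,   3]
Yes.
A[1,1] = 1 ≠ 0, so Gaussian elimination proceeds without a row swap: multiplier ℓ₂₁ = (-1)/(1) = -1, and U[2,2] = 3 - (-1)(-2) = 1.
L = 
  [  1,   0]
  [ -1,   1]
U = 
  [  1,  -2]
  [  0,   1]
Check row 2 of LU: [(-1)(1), (-1)(-2) + 1] = [-1, 3] = row 2 of A ✓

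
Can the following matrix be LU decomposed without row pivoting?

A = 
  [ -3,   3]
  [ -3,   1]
Yes.
A[1,1] = -3 ≠ 0, so Gaussian elimination proceeds without a row swap: multiplier ℓ₂₁ = (-3)/(-3) = 1, and U[2,2] = 1 - (1)(3) = -2.
L = 
  [  1,   0]
  [  1,   1]
U = 
  [ -3,   3]
  [  0,  -2]
Check row 2 of LU: [(1)(-3), (1)(3) + (-2)] = [-3, 1] = row 2 of A ✓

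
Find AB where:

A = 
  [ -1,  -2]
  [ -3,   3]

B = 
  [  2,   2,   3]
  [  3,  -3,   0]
A is 2×2 and B is 2×3, so AB is 2×3. Each entry is (row of A)·(column of B):
AB[1,1] = (-1)(2) + (-2)(3) = -8
AB[1,2] = (-1)(2) + (-2)(-3) = 4
AB[1,3] = (-1)(3) + (-2)(0) = -3
AB[2,1] = (-3)(2) + (3)(3) = 3
AB[2,2] = (-3)(2) + (3)(-3) = -15
AB[2,3] = (-3)(3) + (3)(0) = -9

AB = 
  [ -8,   4,  -3]
  [  3, -15,  -9]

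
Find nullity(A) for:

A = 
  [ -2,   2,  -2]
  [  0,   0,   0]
nullity(A) = 2

Row reduce:
(no row operations needed)
REF = 
  [ -2,   2,  -2]
  [  0,   0,   0]
Pivot columns: 1 → 1 pivot.
rank(A) = 1, so nullity(A) = 3 - 1 = 2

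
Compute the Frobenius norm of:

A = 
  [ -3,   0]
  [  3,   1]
||A||_F = 4.359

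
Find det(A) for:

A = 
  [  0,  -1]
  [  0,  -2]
For a 2×2 matrix, det = ad - bc = (0)(-2) - (-1)(0) = 0

det(A) = 0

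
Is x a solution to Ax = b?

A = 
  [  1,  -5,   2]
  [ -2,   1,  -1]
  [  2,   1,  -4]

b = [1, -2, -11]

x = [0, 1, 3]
Yes

Ax = [1, -2, -11] = b ✓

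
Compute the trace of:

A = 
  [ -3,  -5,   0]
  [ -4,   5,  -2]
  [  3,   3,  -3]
-1

tr(A) = -3 + 5 + -3 = -1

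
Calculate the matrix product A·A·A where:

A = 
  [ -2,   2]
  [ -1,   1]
A^3 = 
  [ -2,   2]
  [ -1,   1]

A² = A·A:
A²[1,1] = (-2)(-2) + (2)(-1) = 2
A²[1,2] = (-2)(2) + (2)(1) = -2
A²[2,1] = (-1)(-2) + (1)(-1) = 1
A²[2,2] = (-1)(2) + (1)(1) = -1
A² = 
  [  2,  -2]
  [  1,  -1]

A^3 = A^2·A:
A^3[1,1] = (2)(-2) + (-2)(-1) = -2
A^3[1,2] = (2)(2) + (-2)(1) = 2
A^3[2,1] = (1)(-2) + (-1)(-1) = -1
A^3[2,2] = (1)(2) + (-1)(1) = 1
A^3 = 
  [ -2,   2]
  [ -1,   1]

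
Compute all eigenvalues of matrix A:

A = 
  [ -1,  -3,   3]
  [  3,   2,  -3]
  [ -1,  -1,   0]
Characteristic polynomial: det(λI - A) = λ³ - λ² + 7λ + 9
Testing integer divisors of the constant term: p(-1) = 0, so (λ + 1) is a factor:
p(λ) = (λ + 1)(λ² - 2λ + 9)
λ² - 2λ + 9 = 0  ⇒  λ = (2 ± √((-2)² - 4·(9)))/2 = (2 ± √(-32))/2
  = 1 + 2i√2,  1 - 2i√2

λ = -1, 1 + 2i√2, 1 - 2i√2  (≈ -1, 1 + 2.828i, 1 - 2.828i)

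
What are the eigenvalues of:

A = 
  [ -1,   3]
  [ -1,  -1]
tr(A) = -2, det(A) = 4
Characteristic polynomial: λ² - tr(A)λ + det(A) = λ² + 2λ + 4
λ² + 2λ + 4 = 0  ⇒  λ = (-2 ± √((2)² - 4·(4)))/2 = (-2 ± √(-12))/2
  = -1 + i√3,  -1 - i√3

λ = -1 + i√3, -1 - i√3  (≈ -1 + 1.732i, -1 - 1.732i)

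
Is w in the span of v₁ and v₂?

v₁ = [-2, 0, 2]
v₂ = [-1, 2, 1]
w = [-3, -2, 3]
Yes

Form the augmented matrix and row-reduce:
[v₁|v₂|w] = 
  [ -2,  -1,  -3]
  [  0,   2,  -2]
  [  2,   1,   3]
R3 → R3 + (1)·R1
REF = 
  [ -2,  -1,  -3]
  [  0,   2,  -2]
  [  0,   0,   0]

No row of the form [0 0 | nonzero], so the system is consistent. Back-substitution gives c₁ = 2, c₂ = -1: w = (2)·v₁ + (-1)·v₂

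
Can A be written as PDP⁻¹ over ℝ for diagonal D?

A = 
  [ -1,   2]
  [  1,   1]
Yes

tr(A) = 0, det(A) = -3
Characteristic polynomial: λ² - tr(A)λ + det(A) = λ² - 3
λ² - 3 = 0  ⇒  λ = (0 ± √((0)² - 4·(-3)))/2 = (0 ± √(12))/2
  = √3,  -√3
Eigenvalues: √3, -√3  (≈ 1.732, -1.732)
The two irrational eigenvalues are distinct (simple), so each has alg. mult. = geom. mult. = 1.
Sum of geometric multiplicities equals n, so A has n independent eigenvectors.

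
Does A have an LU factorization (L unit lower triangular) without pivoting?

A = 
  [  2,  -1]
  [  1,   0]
Yes.
A[1,1] = 2 ≠ 0, so Gaussian elimination proceeds without a row swap: multiplier ℓ₂₁ = (1)/(2) = 1/2, and U[2,2] = 0 - (1/2)(-1) = 1/2.
L = 
  [  1,   0]
  [1/2,   1]
U = 
  [  2,  -1]
  [  0, 1/2]
Check row 2 of LU: [(1/2)(2), (1/2)(-1) + (1/2)] = [1, 0] = row 2 of A ✓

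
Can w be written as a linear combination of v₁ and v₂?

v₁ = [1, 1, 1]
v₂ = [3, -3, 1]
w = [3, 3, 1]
No

Form the augmented matrix and row-reduce:
[v₁|v₂|w] = 
  [  1,   3,   3]
  [  1,  -3,   3]
  [  1,   1,   1]
R2 → R2 - (1)·R1
R3 → R3 - (1)·R1
R3 → R3 - (1/3)·R2
REF = 
  [  1,   3,   3]
  [  0,  -6,   0]
  [  0,   0,  -2]

Row 3 reads [0 0 | -2], i.e. 0 = -2, so the system is inconsistent and w ∉ span{v₁, v₂}.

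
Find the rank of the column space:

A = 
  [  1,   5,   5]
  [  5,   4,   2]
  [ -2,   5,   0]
Row reduce:
R2 → R2 - (5)·R1
R3 → R3 + (2)·R1
R3 → R3 + (5/7)·R2
REF = 
  [    1,     5,     5]
  [    0,   -21,   -23]
  [    0,     0, -45/7]
Pivot columns: 1, 2, 3 → 3 pivots.
dim(Col(A)) = number of pivot columns = 3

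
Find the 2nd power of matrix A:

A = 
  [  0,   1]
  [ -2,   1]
A² = A·A:
A²[1,1] = (0)(0) + (1)(-2) = -2
A²[1,2] = (0)(1) + (1)(1) = 1
A²[2,1] = (-2)(0) + (1)(-2) = -2
A²[2,2] = (-2)(1) + (1)(1) = -1
A² = 
  [ -2,   1]
  [ -2,  -1]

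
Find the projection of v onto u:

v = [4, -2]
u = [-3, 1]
proj_u(v) = [21/5, -7/5]

v·u = (4)(-3) + (-2)(1) = -14
u·u = (-3)² + (1)² = 10
proj_u(v) = (v·u / u·u) × u = (-14/10) × u = (-7/5) × u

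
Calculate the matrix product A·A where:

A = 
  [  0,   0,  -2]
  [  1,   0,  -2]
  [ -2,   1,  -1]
A² = A·A:
A²[1,1] = (0)(0) + (0)(1) + (-2)(-2) = 4
A²[1,2] = (0)(0) + (0)(0) + (-2)(1) = -2
A²[1,3] = (0)(-2) + (0)(-2) + (-2)(-1) = 2
A²[2,1] = (1)(0) + (0)(1) + (-2)(-2) = 4
A²[2,2] = (1)(0) + (0)(0) + (-2)(1) = -2
A²[2,3] = (1)(-2) + (0)(-2) + (-2)(-1) = 0
A²[3,1] = (-2)(0) + (1)(1) + (-1)(-2) = 3
A²[3,2] = (-2)(0) + (1)(0) + (-1)(1) = -1
A²[3,3] = (-2)(-2) + (1)(-2) + (-1)(-1) = 3
A² = 
  [  4,  -2,   2]
  [  4,  -2,   0]
  [  3,  -1,   3]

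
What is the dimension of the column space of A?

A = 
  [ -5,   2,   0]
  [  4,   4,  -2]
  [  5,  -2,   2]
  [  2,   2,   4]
Row reduce:
R2 → R2 + (4/5)·R1
R3 → R3 + (1)·R1
R4 → R4 + (2/5)·R1
R4 → R4 - (1/2)·R2
R4 → R4 - (5/2)·R3
REF = 
  [  -5,    2,    0]
  [   0, 28/5,   -2]
  [   0,    0,    2]
  [   0,    0,    0]
Pivot columns: 1, 2, 3 → 3 pivots.
dim(Col(A)) = number of pivot columns = 3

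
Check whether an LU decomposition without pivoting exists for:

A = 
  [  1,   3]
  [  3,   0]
Yes.
A[1,1] = 1 ≠ 0, so Gaussian elimination proceeds without a row swap: multiplier ℓ₂₁ = (3)/(1) = 3, and U[2,2] = 0 - (3)(3) = -9.
L = 
  [  1,   0]
  [  3,   1]
U = 
  [  1,   3]
  [  0,  -9]
Check row 2 of LU: [(3)(1), (3)(3) + (-9)] = [3, 0] = row 2 of A ✓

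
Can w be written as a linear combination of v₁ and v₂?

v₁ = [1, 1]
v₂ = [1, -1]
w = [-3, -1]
Yes

Form the augmented matrix and row-reduce:
[v₁|v₂|w] = 
  [  1,   1,  -3]
  [  1,  -1,  -1]
R2 → R2 - (1)·R1
REF = 
  [  1,   1,  -3]
  [  0,  -2,   2]

No row of the form [0 0 | nonzero], so the system is consistent. Back-substitution gives c₁ = -2, c₂ = -1: w = (-2)·v₁ + (-1)·v₂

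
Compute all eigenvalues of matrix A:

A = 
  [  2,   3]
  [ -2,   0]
tr(A) = 2, det(A) = 6
Characteristic polynomial: λ² - tr(A)λ + det(A) = λ² - 2λ + 6
λ² - 2λ + 6 = 0  ⇒  λ = (2 ± √((-2)² - 4·(6)))/2 = (2 ± √(-20))/2
  = 1 + i√5,  1 - i√5

λ = 1 + i√5, 1 - i√5  (≈ 1 + 2.236i, 1 - 2.236i)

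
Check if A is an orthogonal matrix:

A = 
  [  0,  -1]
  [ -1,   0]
Yes

AᵀA = 
  [  1,   0]
  [  0,   1]
= I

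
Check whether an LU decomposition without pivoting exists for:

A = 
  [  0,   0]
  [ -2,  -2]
No.
A[1,1] = 0 but A[2,1] = -2 ≠ 0. Any LU with L unit lower triangular has (LU)[1,1] = U[1,1] and (LU)[2,1] = L[2,1]·U[1,1]; matching A forces U[1,1] = 0, which then forces (LU)[2,1] = 0 ≠ -2. A row swap (pivoting) is required.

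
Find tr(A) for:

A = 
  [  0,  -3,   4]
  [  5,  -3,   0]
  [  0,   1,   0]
-3

tr(A) = 0 + -3 + 0 = -3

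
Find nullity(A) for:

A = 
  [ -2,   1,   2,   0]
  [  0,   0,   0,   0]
nullity(A) = 3

Row reduce:
(no row operations needed)
REF = 
  [ -2,   1,   2,   0]
  [  0,   0,   0,   0]
Pivot columns: 1 → 1 pivot.
rank(A) = 1, so nullity(A) = 4 - 1 = 3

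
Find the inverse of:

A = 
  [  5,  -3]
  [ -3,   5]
det(A) = (5)(5) - (-3)(-3) = 16
For a 2×2 matrix, A⁻¹ = (1/det(A)) · [[d, -b], [-c, a]]
    = (1/16) · [[5, 3], [3, 5]]

A⁻¹ = 
  [5/16, 3/16]
  [3/16, 5/16]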